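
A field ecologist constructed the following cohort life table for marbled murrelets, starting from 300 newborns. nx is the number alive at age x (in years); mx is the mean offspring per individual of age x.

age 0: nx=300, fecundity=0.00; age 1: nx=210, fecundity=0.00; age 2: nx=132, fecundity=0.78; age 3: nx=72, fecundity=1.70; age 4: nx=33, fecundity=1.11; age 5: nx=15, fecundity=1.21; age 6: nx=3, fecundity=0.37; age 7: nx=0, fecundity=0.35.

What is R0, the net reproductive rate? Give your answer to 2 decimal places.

0.94

lx = nx/n0 = nx/300: 1, 0.7, 0.44, 0.24, 0.11, 0.05, 0.01, 0
lx·mx by age: 0, 0, 0.3432, 0.408, 0.1221, 0.0605, 0.0037, 0
R0 = Σ lx·mx = 0.9375 → 0.94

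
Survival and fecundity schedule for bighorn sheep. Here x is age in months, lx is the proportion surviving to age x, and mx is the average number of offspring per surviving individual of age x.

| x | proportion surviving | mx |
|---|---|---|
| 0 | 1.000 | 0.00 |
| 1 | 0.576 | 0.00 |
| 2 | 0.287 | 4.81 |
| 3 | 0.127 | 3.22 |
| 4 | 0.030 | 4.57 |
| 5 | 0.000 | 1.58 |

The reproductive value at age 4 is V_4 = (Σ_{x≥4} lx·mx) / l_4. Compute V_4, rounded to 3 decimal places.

lx·mx for x ≥ 4: 0.1371, 0 → sum = 0.1371
V_4 = 0.1371 / l_4 = 0.1371 / 0.03 = 4.57 → 4.570

4.570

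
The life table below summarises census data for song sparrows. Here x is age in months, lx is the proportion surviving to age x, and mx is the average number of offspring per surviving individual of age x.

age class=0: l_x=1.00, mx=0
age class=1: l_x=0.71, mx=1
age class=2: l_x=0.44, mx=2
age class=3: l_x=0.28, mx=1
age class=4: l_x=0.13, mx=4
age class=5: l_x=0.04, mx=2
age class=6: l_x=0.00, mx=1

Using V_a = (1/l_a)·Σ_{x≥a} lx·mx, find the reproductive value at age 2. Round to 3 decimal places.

lx·mx for x ≥ 2: 0.88, 0.28, 0.52, 0.08, 0 → sum = 1.76
V_2 = 1.76 / l_2 = 1.76 / 0.44 = 4 → 4.000

4.000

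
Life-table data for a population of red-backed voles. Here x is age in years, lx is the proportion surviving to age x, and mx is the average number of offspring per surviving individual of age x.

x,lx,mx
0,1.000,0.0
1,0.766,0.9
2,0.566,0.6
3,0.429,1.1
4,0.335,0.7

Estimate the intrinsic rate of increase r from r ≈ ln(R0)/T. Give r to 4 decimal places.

R0 = Σ lx·mx = 0 + 0.6894 + 0.3396 + 0.4719 + 0.2345 = 1.7354
Σ x·lx·mx = 3.7223; T = 3.7223/1.7354 = 2.14492…
r ≈ ln(R0)/T = ln(1.7354)/2.14492… = 0.256997… → 0.2570

0.2570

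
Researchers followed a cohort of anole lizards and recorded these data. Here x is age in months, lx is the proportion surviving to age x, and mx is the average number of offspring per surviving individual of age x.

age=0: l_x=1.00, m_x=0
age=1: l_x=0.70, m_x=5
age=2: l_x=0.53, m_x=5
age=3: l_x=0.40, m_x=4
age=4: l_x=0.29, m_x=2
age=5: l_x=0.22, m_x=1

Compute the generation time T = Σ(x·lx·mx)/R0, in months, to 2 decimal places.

1.99

lx·mx: 0, 3.5, 2.65, 1.6, 0.58, 0.22 → R0 = 8.55
x·lx·mx: 0, 3.5, 5.3, 4.8, 2.32, 1.1 → Σ = 17.02
T = 17.02 / 8.55 = 1.990643… → 1.99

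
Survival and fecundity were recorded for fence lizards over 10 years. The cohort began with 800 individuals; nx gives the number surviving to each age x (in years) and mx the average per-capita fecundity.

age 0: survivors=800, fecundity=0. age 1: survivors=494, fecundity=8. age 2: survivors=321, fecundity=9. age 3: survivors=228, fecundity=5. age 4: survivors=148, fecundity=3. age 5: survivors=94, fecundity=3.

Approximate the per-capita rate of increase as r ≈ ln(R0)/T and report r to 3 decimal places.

lx = nx/n0 = nx/800: 1, 0.6175, 0.40125, 0.285, 0.185, 0.1175
R0 = Σ lx·mx = 0 + 4.94 + 3.61125 + 1.425 + 0.555 + 0.3525 = 10.88375
Σ x·lx·mx = 20.42; T = 20.42/10.88375 = 1.87619…
r ≈ ln(R0)/T = ln(10.88375)/1.87619… = 1.2724… → 1.272

1.272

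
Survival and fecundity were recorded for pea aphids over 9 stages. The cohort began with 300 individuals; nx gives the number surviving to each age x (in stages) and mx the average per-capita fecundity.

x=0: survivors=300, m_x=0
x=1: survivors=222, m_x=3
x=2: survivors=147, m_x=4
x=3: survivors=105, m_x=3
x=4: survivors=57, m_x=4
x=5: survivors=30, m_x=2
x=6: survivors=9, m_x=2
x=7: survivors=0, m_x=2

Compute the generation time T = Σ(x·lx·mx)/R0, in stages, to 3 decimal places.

2.190

lx = nx/n0 = nx/300: 1, 0.74, 0.49, 0.35, 0.19, 0.1, 0.03, 0
lx·mx: 0, 2.22, 1.96, 1.05, 0.76, 0.2, 0.06, 0 → R0 = 6.25
x·lx·mx: 0, 2.22, 3.92, 3.15, 3.04, 1, 0.36, 0 → Σ = 13.69
T = 13.69 / 6.25 = 2.1904 → 2.190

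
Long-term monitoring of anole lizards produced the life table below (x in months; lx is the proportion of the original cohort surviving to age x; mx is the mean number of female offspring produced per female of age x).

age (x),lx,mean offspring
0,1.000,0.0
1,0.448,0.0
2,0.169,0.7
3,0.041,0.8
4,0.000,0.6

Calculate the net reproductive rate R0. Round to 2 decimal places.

0.15

lx·mx by age: 0, 0, 0.1183, 0.0328, 0
R0 = Σ lx·mx = 0.1511 → 0.15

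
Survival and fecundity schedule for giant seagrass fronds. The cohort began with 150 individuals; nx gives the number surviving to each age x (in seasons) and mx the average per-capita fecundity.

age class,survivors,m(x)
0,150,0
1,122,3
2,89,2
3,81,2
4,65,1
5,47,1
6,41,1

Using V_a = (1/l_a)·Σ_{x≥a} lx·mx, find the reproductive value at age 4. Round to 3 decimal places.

lx = nx/n0 = nx/150: 1, 0.81333…, 0.59333…, 0.54, 0.43333…, 0.31333…, 0.27333…
lx·mx for x ≥ 4: 0.433333…, 0.313333…, 0.273333… → sum = 1.02…
V_4 = 1.02… / l_4 = 1.02… / 0.433333… = 2.353846… → 2.354

2.354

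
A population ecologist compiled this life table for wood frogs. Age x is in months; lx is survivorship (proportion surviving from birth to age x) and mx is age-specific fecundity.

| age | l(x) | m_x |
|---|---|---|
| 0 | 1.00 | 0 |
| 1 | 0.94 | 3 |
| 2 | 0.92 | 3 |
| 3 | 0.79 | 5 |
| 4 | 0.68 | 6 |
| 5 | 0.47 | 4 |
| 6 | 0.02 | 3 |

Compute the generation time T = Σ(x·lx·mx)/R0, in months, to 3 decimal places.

lx·mx: 0, 2.82, 2.76, 3.95, 4.08, 1.88, 0.06 → R0 = 15.55
x·lx·mx: 0, 2.82, 5.52, 11.85, 16.32, 9.4, 0.36 → Σ = 46.27
T = 46.27 / 15.55 = 2.975563… → 2.976

2.976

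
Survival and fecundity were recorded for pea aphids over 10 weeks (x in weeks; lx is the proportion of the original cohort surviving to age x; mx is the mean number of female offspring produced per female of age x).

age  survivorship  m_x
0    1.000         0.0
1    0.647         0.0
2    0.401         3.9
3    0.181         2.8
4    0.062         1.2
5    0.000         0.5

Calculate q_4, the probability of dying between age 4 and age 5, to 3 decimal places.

q_4 = (l_4 − l_5) / l_4 = (0.062 − 0) / 0.062
     = 0.062 / 0.062 = 1 → 1.000

1.000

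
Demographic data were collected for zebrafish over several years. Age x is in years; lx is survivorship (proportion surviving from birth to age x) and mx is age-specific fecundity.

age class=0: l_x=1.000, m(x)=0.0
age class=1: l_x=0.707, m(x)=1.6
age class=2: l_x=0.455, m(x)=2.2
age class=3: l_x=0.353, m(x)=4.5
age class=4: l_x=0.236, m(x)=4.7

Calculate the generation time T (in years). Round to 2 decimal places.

2.55

lx·mx: 0, 1.1312, 1.001, 1.5885, 1.1092 → R0 = 4.8299
x·lx·mx: 0, 1.1312, 2.002, 4.7655, 4.4368 → Σ = 12.3355
T = 12.3355 / 4.8299 = 2.553987… → 2.55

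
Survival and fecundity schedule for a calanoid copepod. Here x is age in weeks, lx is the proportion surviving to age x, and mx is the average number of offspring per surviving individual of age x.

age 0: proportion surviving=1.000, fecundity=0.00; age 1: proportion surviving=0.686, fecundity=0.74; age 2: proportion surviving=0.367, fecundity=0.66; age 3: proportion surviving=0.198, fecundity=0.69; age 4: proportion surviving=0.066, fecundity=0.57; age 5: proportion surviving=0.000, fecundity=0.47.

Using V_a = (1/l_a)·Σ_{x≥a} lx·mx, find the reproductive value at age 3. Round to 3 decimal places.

0.880

lx·mx for x ≥ 3: 0.13662, 0.03762, 0 → sum = 0.17424
V_3 = 0.17424 / l_3 = 0.17424 / 0.198 = 0.88 → 0.880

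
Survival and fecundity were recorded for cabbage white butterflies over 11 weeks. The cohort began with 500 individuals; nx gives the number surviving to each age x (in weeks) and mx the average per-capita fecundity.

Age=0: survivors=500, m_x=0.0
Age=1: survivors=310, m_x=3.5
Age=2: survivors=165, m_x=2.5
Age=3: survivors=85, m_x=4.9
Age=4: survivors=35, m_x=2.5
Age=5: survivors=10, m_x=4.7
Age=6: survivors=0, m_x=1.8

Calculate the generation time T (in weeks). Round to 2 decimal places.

1.83

lx = nx/n0 = nx/500: 1, 0.62, 0.33, 0.17, 0.07, 0.02, 0
lx·mx: 0, 2.17, 0.825, 0.833, 0.175, 0.094, 0 → R0 = 4.097
x·lx·mx: 0, 2.17, 1.65, 2.499, 0.7, 0.47, 0 → Σ = 7.489
T = 7.489 / 4.097 = 1.827923… → 1.83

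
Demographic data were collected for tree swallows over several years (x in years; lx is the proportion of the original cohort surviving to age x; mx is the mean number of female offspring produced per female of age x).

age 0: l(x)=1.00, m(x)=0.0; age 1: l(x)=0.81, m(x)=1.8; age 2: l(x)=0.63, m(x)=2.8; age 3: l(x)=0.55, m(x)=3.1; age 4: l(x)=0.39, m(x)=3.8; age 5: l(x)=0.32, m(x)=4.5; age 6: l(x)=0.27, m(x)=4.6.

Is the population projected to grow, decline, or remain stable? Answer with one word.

R0 = Σ lx·mx = 0 + 1.458 + 1.764 + 1.705 + 1.482 + 1.44 + 1.242 = 9.091
R0 > 1, so the population is growing.

growing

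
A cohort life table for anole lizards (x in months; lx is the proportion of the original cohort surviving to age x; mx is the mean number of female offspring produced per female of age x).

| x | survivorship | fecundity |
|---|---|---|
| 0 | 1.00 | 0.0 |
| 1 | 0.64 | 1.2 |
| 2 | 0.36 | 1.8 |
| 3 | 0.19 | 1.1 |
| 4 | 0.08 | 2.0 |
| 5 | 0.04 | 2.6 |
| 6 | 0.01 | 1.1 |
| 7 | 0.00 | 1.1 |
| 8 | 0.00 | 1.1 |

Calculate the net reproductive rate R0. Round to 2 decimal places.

1.90

lx·mx by age: 0, 0.768, 0.648, 0.209, 0.16, 0.104, 0.011, 0, 0
R0 = Σ lx·mx = 1.9 → 1.90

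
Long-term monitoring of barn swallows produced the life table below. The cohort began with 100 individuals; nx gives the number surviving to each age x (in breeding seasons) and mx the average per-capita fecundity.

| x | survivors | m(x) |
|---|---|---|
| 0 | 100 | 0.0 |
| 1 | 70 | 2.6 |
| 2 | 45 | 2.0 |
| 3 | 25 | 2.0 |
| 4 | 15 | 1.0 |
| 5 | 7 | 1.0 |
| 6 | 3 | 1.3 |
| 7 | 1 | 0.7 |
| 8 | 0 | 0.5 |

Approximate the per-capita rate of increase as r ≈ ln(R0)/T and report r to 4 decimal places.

lx = nx/n0 = nx/100: 1, 0.7, 0.45, 0.25, 0.15, 0.07, 0.03, 0.01, 0
R0 = Σ lx·mx = 0 + 1.82 + 0.9 + 0.5 + 0.15 + 0.07 + 0.039 + 0.007 + 0 = 3.486
Σ x·lx·mx = 6.353; T = 6.353/3.486 = 1.82243…
r ≈ ln(R0)/T = ln(3.486)/1.82243… = 0.685213… → 0.6852

0.6852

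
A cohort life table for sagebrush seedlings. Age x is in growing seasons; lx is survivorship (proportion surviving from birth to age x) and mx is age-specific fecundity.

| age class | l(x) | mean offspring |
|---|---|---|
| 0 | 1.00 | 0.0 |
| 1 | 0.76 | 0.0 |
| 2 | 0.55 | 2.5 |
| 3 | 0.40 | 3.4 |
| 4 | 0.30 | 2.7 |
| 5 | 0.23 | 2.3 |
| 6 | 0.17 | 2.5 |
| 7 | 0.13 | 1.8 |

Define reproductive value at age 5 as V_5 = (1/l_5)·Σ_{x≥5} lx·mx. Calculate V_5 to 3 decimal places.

lx·mx for x ≥ 5: 0.529, 0.425, 0.234 → sum = 1.188
V_5 = 1.188 / l_5 = 1.188 / 0.23 = 5.165217… → 5.165

5.165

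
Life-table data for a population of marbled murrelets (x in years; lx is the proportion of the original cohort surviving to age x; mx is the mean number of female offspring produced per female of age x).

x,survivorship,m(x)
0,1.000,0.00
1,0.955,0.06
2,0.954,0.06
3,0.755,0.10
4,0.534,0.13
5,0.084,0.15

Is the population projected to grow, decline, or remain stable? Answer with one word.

declining

R0 = Σ lx·mx = 0 + 0.0573 + 0.05724 + 0.0755 + 0.06942 + 0.0126 = 0.27206
R0 < 1, so the population is declining.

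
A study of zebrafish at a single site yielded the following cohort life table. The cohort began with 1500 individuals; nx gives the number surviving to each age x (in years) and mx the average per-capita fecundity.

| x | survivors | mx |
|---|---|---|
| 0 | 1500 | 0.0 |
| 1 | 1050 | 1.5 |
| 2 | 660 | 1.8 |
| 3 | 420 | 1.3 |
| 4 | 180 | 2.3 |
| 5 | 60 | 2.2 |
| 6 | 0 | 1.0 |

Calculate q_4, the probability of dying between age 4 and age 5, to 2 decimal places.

lx = nx/n0 = nx/1500: 1, 0.7, 0.44, 0.28, 0.12, 0.04, 0
q_4 = (l_4 − l_5) / l_4 = (0.12 − 0.04) / 0.12
     = 0.08 / 0.12 = 0.666667… → 0.67

0.67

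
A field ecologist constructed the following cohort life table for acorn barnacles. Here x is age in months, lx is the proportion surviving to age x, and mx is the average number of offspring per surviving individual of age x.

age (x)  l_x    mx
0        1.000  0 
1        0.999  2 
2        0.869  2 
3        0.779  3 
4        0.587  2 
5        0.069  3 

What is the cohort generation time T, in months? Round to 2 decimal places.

lx·mx: 0, 1.998, 1.738, 2.337, 1.174, 0.207 → R0 = 7.454
x·lx·mx: 0, 1.998, 3.476, 7.011, 4.696, 1.035 → Σ = 18.216
T = 18.216 / 7.454 = 2.443789… → 2.44

2.44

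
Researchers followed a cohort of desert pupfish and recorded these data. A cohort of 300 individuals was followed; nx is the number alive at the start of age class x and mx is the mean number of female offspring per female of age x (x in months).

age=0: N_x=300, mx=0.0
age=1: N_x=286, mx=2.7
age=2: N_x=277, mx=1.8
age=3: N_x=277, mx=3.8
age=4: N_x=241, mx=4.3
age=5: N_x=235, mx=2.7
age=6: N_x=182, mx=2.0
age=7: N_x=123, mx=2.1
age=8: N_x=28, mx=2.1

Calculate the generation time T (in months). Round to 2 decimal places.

lx = nx/n0 = nx/300: 1, 0.95333…, 0.92333…, 0.92333…, 0.80333…, 0.78333…, 0.60667…, 0.41, 0.09333…
lx·mx: 0, 2.574…, 1.662…, 3.508667…, 3.454333…, 2.115…, 1.213333…, 0.861, 0.196… → R0 = 15.584333…
x·lx·mx: 0, 2.574…, 3.324…, 10.526…, 13.817333…, 10.575…, 7.28…, 6.027, 1.568… → Σ = 55.691333…
T = 55.691333… / 15.584333… = 3.573546… → 3.57

3.57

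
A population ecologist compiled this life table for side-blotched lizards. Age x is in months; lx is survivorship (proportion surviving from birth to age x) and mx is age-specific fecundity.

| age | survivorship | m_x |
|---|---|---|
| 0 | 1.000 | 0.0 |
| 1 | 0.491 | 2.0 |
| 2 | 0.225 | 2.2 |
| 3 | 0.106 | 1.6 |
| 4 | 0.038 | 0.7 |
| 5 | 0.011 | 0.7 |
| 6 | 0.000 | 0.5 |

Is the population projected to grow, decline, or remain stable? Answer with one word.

R0 = Σ lx·mx = 0 + 0.982 + 0.495 + 0.1696 + 0.0266 + 0.0077 + 0 = 1.6809
R0 > 1, so the population is growing.

growing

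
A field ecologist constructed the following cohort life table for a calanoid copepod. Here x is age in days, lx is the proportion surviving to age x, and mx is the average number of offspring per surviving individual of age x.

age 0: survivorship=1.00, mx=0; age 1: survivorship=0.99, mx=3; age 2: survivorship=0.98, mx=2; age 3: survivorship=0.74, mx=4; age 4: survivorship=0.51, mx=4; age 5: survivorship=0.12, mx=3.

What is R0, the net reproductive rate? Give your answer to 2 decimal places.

lx·mx by age: 0, 2.97, 1.96, 2.96, 2.04, 0.36
R0 = Σ lx·mx = 10.29 → 10.29

10.29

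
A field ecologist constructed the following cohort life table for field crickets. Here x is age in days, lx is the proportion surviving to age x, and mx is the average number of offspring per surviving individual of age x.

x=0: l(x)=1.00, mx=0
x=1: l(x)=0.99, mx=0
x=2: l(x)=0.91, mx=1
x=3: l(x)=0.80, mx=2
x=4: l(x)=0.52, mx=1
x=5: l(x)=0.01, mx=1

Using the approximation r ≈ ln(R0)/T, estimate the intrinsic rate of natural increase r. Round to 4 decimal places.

R0 = Σ lx·mx = 0 + 0 + 0.91 + 1.6 + 0.52 + 0.01 = 3.04
Σ x·lx·mx = 8.75; T = 8.75/3.04 = 2.87829…
r ≈ ln(R0)/T = ln(3.04)/2.87829… = 0.386291… → 0.3863

0.3863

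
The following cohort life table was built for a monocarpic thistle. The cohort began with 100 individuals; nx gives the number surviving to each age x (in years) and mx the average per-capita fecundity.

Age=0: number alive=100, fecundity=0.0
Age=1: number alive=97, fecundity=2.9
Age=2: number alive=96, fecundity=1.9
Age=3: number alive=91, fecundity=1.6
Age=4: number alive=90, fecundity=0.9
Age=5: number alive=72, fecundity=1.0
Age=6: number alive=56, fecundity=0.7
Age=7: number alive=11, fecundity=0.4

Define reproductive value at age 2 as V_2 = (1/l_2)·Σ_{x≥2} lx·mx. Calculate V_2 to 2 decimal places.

5.46

lx = nx/n0 = nx/100: 1, 0.97, 0.96, 0.91, 0.9, 0.72, 0.56, 0.11
lx·mx for x ≥ 2: 1.824, 1.456, 0.81, 0.72, 0.392, 0.044 → sum = 5.246
V_2 = 5.246 / l_2 = 5.246 / 0.96 = 5.464583… → 5.46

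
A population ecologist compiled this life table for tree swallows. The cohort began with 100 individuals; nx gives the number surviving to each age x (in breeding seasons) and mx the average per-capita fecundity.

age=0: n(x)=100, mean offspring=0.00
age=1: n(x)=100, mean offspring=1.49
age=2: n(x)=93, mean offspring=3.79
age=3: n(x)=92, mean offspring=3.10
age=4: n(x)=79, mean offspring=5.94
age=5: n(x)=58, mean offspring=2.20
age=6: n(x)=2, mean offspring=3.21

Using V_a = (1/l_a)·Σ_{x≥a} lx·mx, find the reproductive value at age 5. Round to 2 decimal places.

2.31

lx = nx/n0 = nx/100: 1, 1, 0.93, 0.92, 0.79, 0.58, 0.02
lx·mx for x ≥ 5: 1.276, 0.0642 → sum = 1.3402
V_5 = 1.3402 / l_5 = 1.3402 / 0.58 = 2.31069… → 2.31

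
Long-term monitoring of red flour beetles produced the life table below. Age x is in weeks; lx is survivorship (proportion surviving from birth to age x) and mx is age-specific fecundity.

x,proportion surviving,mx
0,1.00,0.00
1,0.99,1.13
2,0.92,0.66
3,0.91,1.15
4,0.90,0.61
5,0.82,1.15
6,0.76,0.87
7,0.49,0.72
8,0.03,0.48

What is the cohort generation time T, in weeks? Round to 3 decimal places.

lx·mx: 0, 1.1187, 0.6072, 1.0465, 0.549, 0.943, 0.6612, 0.3528, 0.0144 → R0 = 5.2928
x·lx·mx: 0, 1.1187, 1.2144, 3.1395, 2.196, 4.715, 3.9672, 2.4696, 0.1152 → Σ = 18.9356
T = 18.9356 / 5.2928 = 3.577615… → 3.578

3.578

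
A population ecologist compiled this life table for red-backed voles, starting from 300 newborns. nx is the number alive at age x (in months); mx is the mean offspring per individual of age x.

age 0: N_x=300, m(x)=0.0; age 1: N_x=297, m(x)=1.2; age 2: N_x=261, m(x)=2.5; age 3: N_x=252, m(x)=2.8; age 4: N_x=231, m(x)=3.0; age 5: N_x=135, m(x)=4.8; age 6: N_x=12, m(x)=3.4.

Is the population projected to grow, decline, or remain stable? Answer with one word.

lx = nx/n0 = nx/300: 1, 0.99, 0.87, 0.84, 0.77, 0.45, 0.04
R0 = Σ lx·mx = 0 + 1.188 + 2.175 + 2.352 + 2.31 + 2.16 + 0.136 = 10.321
R0 > 1, so the population is growing.

growing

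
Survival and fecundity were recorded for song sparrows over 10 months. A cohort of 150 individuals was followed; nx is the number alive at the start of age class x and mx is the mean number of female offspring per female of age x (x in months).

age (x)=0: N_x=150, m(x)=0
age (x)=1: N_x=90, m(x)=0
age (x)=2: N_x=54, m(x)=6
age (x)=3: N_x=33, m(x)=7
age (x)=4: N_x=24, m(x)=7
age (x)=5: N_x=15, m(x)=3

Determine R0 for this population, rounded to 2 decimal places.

lx = nx/n0 = nx/150: 1, 0.6, 0.36, 0.22, 0.16, 0.1
lx·mx by age: 0, 0, 2.16, 1.54, 1.12, 0.3
R0 = Σ lx·mx = 5.12 → 5.12

5.12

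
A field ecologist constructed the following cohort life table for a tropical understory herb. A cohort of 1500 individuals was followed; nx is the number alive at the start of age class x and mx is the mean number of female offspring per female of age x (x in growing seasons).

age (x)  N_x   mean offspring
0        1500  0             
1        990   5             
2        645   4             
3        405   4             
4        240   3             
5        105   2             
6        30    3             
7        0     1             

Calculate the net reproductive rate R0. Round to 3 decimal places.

lx = nx/n0 = nx/1500: 1, 0.66, 0.43, 0.27, 0.16, 0.07, 0.02, 0
lx·mx by age: 0, 3.3, 1.72, 1.08, 0.48, 0.14, 0.06, 0
R0 = Σ lx·mx = 6.78 → 6.780

6.780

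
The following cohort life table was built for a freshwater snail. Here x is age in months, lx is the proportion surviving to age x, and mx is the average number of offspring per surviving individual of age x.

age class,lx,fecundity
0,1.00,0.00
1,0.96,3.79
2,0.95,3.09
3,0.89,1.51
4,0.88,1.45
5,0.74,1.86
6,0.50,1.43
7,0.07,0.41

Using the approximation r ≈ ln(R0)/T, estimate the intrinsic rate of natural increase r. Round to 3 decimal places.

0.914

R0 = Σ lx·mx = 0 + 3.6384 + 2.9355 + 1.3439 + 1.276 + 1.3764 + 0.715 + 0.0287 = 11.3139
Σ x·lx·mx = 30.018; T = 30.018/11.3139 = 2.6532…
r ≈ ln(R0)/T = ln(11.3139)/2.6532… = 0.91438… → 0.914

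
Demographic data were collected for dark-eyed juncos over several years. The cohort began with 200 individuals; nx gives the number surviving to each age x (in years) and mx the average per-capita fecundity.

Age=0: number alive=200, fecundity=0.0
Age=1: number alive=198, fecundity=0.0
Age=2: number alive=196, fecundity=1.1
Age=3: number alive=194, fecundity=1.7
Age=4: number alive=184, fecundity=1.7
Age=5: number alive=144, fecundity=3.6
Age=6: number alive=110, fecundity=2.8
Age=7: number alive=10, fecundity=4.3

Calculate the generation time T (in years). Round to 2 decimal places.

4.29

lx = nx/n0 = nx/200: 1, 0.99, 0.98, 0.97, 0.92, 0.72, 0.55, 0.05
lx·mx: 0, 0, 1.078, 1.649, 1.564, 2.592, 1.54, 0.215 → R0 = 8.638
x·lx·mx: 0, 0, 2.156, 4.947, 6.256, 12.96, 9.24, 1.505 → Σ = 37.064
T = 37.064 / 8.638 = 4.290808… → 4.29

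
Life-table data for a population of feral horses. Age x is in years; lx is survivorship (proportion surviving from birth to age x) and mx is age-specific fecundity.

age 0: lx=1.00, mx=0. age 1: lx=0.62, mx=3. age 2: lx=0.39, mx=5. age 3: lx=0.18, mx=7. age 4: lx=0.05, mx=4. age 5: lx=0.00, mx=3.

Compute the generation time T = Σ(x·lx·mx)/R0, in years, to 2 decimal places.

lx·mx: 0, 1.86, 1.95, 1.26, 0.2, 0 → R0 = 5.27
x·lx·mx: 0, 1.86, 3.9, 3.78, 0.8, 0 → Σ = 10.34
T = 10.34 / 5.27 = 1.962049… → 1.96

1.96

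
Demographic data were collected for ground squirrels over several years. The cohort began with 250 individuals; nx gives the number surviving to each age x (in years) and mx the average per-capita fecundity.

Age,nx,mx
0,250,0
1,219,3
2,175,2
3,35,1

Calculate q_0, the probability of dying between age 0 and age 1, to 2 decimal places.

0.12

lx = nx/n0 = nx/250: 1, 0.876, 0.7, 0.14
q_0 = (l_0 − l_1) / l_0 = (1 − 0.876) / 1
     = 0.124 / 1 = 0.124 → 0.12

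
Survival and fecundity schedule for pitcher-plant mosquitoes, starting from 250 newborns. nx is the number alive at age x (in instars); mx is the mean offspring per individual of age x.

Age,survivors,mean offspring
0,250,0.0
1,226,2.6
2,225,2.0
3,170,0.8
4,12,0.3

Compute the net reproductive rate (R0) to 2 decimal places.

4.71

lx = nx/n0 = nx/250: 1, 0.904, 0.9, 0.68, 0.048
lx·mx by age: 0, 2.3504, 1.8, 0.544, 0.0144
R0 = Σ lx·mx = 4.7088 → 4.71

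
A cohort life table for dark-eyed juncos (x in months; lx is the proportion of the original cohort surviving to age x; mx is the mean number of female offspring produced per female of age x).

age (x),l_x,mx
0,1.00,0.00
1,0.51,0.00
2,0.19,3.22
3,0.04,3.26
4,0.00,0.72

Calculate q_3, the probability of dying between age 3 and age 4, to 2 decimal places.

1.00

q_3 = (l_3 − l_4) / l_3 = (0.04 − 0) / 0.04
     = 0.04 / 0.04 = 1 → 1.00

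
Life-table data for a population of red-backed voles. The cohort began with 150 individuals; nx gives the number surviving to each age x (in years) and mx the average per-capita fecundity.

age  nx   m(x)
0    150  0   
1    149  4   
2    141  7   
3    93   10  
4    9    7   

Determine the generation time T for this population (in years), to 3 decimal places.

lx = nx/n0 = nx/150: 1, 0.99333…, 0.94, 0.62, 0.06
lx·mx: 0, 3.973333…, 6.58, 6.2, 0.42 → R0 = 17.173333…
x·lx·mx: 0, 3.973333…, 13.16, 18.6, 1.68 → Σ = 37.413333…
T = 37.413333… / 17.173333… = 2.178571… → 2.179

2.179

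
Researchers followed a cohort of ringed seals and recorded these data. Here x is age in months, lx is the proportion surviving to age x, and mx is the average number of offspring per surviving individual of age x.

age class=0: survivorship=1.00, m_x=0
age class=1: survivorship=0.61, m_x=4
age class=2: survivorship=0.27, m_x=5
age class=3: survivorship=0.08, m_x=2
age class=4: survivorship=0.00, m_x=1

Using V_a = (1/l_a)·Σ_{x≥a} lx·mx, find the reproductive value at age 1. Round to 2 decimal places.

lx·mx for x ≥ 1: 2.44, 1.35, 0.16, 0 → sum = 3.95
V_1 = 3.95 / l_1 = 3.95 / 0.61 = 6.47541… → 6.48

6.48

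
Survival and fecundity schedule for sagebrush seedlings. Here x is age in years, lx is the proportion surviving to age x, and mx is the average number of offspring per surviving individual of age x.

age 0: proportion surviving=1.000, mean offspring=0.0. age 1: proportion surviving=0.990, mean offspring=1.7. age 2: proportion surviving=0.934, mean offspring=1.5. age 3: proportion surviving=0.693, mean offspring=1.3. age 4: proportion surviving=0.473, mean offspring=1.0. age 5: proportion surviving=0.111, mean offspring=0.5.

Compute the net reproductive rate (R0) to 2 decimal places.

lx·mx by age: 0, 1.683, 1.401, 0.9009, 0.473, 0.0555
R0 = Σ lx·mx = 4.5134 → 4.51

4.51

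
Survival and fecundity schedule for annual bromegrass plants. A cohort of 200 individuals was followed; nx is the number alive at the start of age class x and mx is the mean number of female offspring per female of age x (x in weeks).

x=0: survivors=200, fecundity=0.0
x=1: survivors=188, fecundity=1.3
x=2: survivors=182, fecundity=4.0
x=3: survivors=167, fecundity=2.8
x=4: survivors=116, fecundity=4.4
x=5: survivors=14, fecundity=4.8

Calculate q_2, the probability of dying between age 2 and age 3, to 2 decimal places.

0.08

lx = nx/n0 = nx/200: 1, 0.94, 0.91, 0.835, 0.58, 0.07
q_2 = (l_2 − l_3) / l_2 = (0.91 − 0.835) / 0.91
     = 0.075 / 0.91 = 0.082418… → 0.08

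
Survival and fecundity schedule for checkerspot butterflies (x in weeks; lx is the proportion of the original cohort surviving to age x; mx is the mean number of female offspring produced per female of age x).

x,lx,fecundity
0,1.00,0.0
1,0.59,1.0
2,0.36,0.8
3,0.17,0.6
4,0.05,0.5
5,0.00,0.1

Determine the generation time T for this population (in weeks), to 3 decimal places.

lx·mx: 0, 0.59, 0.288, 0.102, 0.025, 0 → R0 = 1.005
x·lx·mx: 0, 0.59, 0.576, 0.306, 0.1, 0 → Σ = 1.572
T = 1.572 / 1.005 = 1.564179… → 1.564

1.564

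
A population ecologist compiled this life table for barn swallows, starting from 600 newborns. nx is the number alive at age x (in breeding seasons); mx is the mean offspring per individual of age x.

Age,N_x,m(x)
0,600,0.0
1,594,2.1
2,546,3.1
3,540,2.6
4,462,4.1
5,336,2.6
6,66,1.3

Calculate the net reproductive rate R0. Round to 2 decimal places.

lx = nx/n0 = nx/600: 1, 0.99, 0.91, 0.9, 0.77, 0.56, 0.11
lx·mx by age: 0, 2.079, 2.821, 2.34, 3.157, 1.456, 0.143
R0 = Σ lx·mx = 11.996 → 12.00

12.00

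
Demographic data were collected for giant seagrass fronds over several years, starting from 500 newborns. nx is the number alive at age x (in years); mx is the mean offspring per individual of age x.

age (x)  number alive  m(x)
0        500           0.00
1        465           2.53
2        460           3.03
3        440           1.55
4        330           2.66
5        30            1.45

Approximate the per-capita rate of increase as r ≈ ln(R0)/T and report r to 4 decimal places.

lx = nx/n0 = nx/500: 1, 0.93, 0.92, 0.88, 0.66, 0.06
R0 = Σ lx·mx = 0 + 2.3529 + 2.7876 + 1.364 + 1.7556 + 0.087 = 8.3471
Σ x·lx·mx = 19.4775; T = 19.4775/8.3471 = 2.33345…
r ≈ ln(R0)/T = ln(8.3471)/2.33345… = 0.909348… → 0.9093

0.9093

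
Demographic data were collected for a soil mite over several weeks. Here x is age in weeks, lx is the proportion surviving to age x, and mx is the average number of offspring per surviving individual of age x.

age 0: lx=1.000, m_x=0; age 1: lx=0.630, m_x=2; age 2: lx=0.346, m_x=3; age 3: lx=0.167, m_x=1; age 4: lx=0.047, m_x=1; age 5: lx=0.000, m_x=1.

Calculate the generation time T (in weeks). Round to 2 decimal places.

lx·mx: 0, 1.26, 1.038, 0.167, 0.047, 0 → R0 = 2.512
x·lx·mx: 0, 1.26, 2.076, 0.501, 0.188, 0 → Σ = 4.025
T = 4.025 / 2.512 = 1.602309… → 1.60

1.60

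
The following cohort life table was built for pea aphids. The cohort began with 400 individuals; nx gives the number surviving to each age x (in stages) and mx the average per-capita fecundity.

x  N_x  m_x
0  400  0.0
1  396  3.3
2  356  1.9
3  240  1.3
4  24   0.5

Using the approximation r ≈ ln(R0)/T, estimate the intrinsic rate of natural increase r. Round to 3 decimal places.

1.110

lx = nx/n0 = nx/400: 1, 0.99, 0.89, 0.6, 0.06
R0 = Σ lx·mx = 0 + 3.267 + 1.691 + 0.78 + 0.03 = 5.768
Σ x·lx·mx = 9.109; T = 9.109/5.768 = 1.57923…
r ≈ ln(R0)/T = ln(5.768)/1.57923… = 1.10961… → 1.110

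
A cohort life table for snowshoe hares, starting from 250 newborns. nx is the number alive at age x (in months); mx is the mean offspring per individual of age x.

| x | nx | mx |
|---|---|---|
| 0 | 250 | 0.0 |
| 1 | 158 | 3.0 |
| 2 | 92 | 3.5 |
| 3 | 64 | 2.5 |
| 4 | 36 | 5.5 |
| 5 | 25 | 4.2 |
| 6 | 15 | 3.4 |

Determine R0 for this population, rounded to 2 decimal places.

5.24

lx = nx/n0 = nx/250: 1, 0.632, 0.368, 0.256, 0.144, 0.1, 0.06
lx·mx by age: 0, 1.896, 1.288, 0.64, 0.792, 0.42, 0.204
R0 = Σ lx·mx = 5.24 → 5.24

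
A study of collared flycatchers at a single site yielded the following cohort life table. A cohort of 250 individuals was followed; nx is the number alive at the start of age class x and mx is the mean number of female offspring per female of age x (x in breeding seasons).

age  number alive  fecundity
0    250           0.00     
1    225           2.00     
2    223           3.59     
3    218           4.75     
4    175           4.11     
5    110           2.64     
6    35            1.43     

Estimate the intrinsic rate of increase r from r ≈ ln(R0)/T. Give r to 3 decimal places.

lx = nx/n0 = nx/250: 1, 0.9, 0.892, 0.872, 0.7, 0.44, 0.14
R0 = Σ lx·mx = 0 + 1.8 + 3.20228 + 4.142 + 2.877 + 1.1616 + 0.2002 = 13.38308
Σ x·lx·mx = 39.14776; T = 39.14776/13.38308 = 2.92517…
r ≈ ln(R0)/T = ln(13.38308)/2.92517… = 0.88678… → 0.887

0.887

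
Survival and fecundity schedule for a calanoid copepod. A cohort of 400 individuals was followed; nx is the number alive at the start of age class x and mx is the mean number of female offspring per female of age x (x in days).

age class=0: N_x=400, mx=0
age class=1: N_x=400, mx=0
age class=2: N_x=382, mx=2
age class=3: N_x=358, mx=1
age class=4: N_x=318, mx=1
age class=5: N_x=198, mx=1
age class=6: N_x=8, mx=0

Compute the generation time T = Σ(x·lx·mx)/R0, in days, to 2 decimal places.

2.97

lx = nx/n0 = nx/400: 1, 1, 0.955, 0.895, 0.795, 0.495, 0.02
lx·mx: 0, 0, 1.91, 0.895, 0.795, 0.495, 0 → R0 = 4.095
x·lx·mx: 0, 0, 3.82, 2.685, 3.18, 2.475, 0 → Σ = 12.16
T = 12.16 / 4.095 = 2.969475… → 2.97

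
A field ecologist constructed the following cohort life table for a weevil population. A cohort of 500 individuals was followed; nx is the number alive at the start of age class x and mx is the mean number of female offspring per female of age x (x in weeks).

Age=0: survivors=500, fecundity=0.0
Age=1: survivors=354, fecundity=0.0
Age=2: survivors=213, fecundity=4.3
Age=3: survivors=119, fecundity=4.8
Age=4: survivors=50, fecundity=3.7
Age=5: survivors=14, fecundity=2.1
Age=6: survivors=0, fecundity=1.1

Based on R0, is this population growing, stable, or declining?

growing

lx = nx/n0 = nx/500: 1, 0.708, 0.426, 0.238, 0.1, 0.028, 0
R0 = Σ lx·mx = 0 + 0 + 1.8318 + 1.1424 + 0.37 + 0.0588 + 0 = 3.403
R0 > 1, so the population is growing.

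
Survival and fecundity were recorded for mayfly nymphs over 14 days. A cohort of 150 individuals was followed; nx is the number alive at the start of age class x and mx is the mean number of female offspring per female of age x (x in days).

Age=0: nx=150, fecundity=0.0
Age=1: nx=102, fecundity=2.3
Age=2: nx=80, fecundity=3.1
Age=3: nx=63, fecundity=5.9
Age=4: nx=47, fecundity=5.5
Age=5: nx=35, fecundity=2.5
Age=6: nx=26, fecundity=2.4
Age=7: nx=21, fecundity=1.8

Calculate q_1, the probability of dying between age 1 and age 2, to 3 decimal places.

lx = nx/n0 = nx/150: 1, 0.68, 0.53333…, 0.42, 0.31333…, 0.23333…, 0.17333…, 0.14
q_1 = (l_1 − l_2) / l_1 = (0.68 − 0.533333…) / 0.68
     = 0.146667… / 0.68 = 0.215686… → 0.216

0.216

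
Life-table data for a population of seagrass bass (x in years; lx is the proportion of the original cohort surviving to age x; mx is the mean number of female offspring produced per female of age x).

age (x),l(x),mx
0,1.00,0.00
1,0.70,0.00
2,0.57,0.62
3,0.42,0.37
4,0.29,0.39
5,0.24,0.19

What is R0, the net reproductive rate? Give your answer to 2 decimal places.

0.67

lx·mx by age: 0, 0, 0.3534, 0.1554, 0.1131, 0.0456
R0 = Σ lx·mx = 0.6675 → 0.67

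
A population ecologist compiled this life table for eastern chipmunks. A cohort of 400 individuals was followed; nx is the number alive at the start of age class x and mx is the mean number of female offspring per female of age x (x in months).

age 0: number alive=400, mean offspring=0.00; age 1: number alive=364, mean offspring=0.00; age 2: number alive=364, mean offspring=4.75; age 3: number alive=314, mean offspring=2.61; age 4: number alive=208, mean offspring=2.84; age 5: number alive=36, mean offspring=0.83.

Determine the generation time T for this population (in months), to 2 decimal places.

2.66

lx = nx/n0 = nx/400: 1, 0.91, 0.91, 0.785, 0.52, 0.09
lx·mx: 0, 0, 4.3225, 2.04885, 1.4768, 0.0747 → R0 = 7.92285
x·lx·mx: 0, 0, 8.645, 6.14655, 5.9072, 0.3735 → Σ = 21.07225
T = 21.07225 / 7.92285 = 2.659681… → 2.66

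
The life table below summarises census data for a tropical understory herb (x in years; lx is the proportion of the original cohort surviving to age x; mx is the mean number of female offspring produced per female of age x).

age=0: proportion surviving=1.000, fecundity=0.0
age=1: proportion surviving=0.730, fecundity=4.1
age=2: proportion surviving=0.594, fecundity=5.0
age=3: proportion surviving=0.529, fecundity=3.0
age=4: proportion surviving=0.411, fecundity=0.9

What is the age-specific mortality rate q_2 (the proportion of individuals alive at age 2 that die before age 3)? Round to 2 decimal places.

q_2 = (l_2 − l_3) / l_2 = (0.594 − 0.529) / 0.594
     = 0.065 / 0.594 = 0.109428… → 0.11

0.11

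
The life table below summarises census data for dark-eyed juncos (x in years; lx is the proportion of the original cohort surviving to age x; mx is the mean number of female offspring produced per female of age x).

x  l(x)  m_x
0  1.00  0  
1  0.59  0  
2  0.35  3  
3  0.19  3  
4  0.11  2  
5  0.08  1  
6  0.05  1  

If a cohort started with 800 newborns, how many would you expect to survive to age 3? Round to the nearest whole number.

152

Expected survivors = N0 · l_3 = 800 × 0.19 = 152 → 152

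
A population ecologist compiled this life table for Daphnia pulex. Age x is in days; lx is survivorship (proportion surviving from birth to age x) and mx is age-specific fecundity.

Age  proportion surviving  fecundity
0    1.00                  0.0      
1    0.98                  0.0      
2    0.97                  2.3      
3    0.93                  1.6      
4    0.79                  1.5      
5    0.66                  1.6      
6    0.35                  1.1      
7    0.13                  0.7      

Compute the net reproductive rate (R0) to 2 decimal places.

6.44

lx·mx by age: 0, 0, 2.231, 1.488, 1.185, 1.056, 0.385, 0.091
R0 = Σ lx·mx = 6.436 → 6.44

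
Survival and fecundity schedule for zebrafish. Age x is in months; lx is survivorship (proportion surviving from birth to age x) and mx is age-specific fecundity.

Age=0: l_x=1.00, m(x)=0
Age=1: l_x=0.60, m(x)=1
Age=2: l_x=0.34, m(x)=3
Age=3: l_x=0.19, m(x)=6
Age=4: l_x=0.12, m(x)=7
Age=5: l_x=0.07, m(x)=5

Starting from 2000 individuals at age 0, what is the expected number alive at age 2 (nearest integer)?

Expected survivors = N0 · l_2 = 2000 × 0.34 = 680 → 680

680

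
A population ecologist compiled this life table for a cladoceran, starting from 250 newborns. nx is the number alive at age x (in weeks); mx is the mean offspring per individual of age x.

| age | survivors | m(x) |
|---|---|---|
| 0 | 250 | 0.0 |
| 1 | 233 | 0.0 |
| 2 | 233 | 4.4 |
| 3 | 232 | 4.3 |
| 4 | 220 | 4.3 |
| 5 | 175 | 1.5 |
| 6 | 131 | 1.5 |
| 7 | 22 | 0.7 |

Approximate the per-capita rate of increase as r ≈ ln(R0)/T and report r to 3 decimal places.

lx = nx/n0 = nx/250: 1, 0.932, 0.932, 0.928, 0.88, 0.7, 0.524, 0.088
R0 = Σ lx·mx = 0 + 0 + 4.1008 + 3.9904 + 3.784 + 1.05 + 0.786 + 0.0616 = 13.7728
Σ x·lx·mx = 45.706; T = 45.706/13.7728 = 3.31857…
r ≈ ln(R0)/T = ln(13.7728)/3.31857… = 0.79031… → 0.790

0.790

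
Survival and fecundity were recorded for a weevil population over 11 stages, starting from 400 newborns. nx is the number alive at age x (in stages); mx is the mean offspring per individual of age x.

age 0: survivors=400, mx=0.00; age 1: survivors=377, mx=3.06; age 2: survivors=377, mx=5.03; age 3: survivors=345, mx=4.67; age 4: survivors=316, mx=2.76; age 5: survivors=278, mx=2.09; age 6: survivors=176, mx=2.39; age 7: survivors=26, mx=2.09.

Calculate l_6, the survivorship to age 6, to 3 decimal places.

l_6 = n_6/n_0 = 176/400 = 0.44 → 0.440

0.440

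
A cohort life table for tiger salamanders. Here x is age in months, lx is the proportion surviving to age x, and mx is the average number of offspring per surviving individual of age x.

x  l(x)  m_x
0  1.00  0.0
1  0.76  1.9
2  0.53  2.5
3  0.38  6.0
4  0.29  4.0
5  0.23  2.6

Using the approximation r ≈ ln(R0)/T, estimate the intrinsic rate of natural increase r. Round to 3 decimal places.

0.703

R0 = Σ lx·mx = 0 + 1.444 + 1.325 + 2.28 + 1.16 + 0.598 = 6.807
Σ x·lx·mx = 18.564; T = 18.564/6.807 = 2.72719…
r ≈ ln(R0)/T = ln(6.807)/2.72719… = 0.70327… → 0.703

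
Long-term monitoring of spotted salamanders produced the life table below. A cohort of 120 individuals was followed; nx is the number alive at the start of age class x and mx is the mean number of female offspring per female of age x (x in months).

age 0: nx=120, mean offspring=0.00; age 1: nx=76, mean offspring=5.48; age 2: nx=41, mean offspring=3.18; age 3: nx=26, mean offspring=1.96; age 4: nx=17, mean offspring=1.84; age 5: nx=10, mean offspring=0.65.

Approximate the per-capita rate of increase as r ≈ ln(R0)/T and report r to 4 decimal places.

1.0727

lx = nx/n0 = nx/120: 1, 0.63333…, 0.34167…, 0.21667…, 0.14167…, 0.08333…
R0 = Σ lx·mx = 0 + 3.47067… + 1.0865… + 0.42467… + 0.26067… + 0.05417… = 5.296667…
Σ x·lx·mx = 8.231167…; T = 8.231167…/5.296667… = 1.55403…
r ≈ ln(R0)/T = ln(5.296667…)/1.55403… = 1.072746… → 1.0727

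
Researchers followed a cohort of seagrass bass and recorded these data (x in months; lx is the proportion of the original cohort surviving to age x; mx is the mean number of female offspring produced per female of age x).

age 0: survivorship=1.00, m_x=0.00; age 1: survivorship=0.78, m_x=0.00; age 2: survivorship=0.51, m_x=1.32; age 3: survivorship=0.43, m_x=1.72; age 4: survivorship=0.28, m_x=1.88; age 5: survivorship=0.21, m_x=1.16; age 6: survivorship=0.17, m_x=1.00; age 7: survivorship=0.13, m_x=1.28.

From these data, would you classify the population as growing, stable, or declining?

R0 = Σ lx·mx = 0 + 0 + 0.6732 + 0.7396 + 0.5264 + 0.2436 + 0.17 + 0.1664 = 2.5192
R0 > 1, so the population is growing.

growing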